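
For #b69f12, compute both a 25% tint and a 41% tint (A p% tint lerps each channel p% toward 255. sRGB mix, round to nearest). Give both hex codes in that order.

#b69f12 is rgb(182, 159, 18).
25% tint:
  R: 182 + 0.25×(255−182) = 182 + 18.25 = 200.25 → 200
  G: 159 + 24 = 183 → 183
  B: 18 + 59.25 = 77.25 → 77
  → #c8b74d
41% tint:
  R: 182 + 29.93 = 211.93 → 212
  G: 159 + 0.41×(255−159) = 159 + 39.36 = 198.36 → 198
  B: 18 + 0.41×(255−18) = 18 + 97.17 = 115.17 → 115
  → #d4c673

#c8b74d, #d4c673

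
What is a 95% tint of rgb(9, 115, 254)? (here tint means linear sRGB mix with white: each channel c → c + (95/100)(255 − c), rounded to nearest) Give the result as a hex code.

#f3f8ff

Lerp each channel 95% toward 255:
  R: 9 + 0.95×(255−9) = 9 + 233.7 = 242.7 → 243
  G: 115 + 133 = 248 → 248
  B: 254 + 0.95×(255−254) = 254 + 0.95 = 254.95 → 255
rgb(243, 248, 255) = #f3f8ff.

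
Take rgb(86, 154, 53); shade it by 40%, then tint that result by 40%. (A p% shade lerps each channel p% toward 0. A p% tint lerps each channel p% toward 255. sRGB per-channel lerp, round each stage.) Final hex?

#859d79

Per channel, c → c + 0.4(0 − c):
  R: 86 + 0.4×(0−86) = 86 − 34.4 = 51.6 → 52
  G: 154 − 61.6 = 92.4 → 92
  B: 53 − 21.2 = 31.8 → 32
After the shade: rgb(52, 92, 32) = #345c20.
Per channel, c → c + 0.4(255 − c):
  R: 52 + 0.4×(255−52) = 52 + 81.2 = 133.2 → 133
  G: 92 + 65.2 = 157.2 → 157
  B: 32 + 0.4×(255−32) = 32 + 89.2 = 121.2 → 121
rgb(133, 157, 121) = #859d79.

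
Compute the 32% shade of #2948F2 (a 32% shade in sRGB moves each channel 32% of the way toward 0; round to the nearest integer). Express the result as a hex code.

#2948F2 is rgb(41, 72, 242).
A 32% shade moves each channel 32% toward 0:
  R: 41 + 0.32×(0−41) = 41 − 13.12 = 27.88 → 28
  G: 72 + 0.32×(0−72) = 72 − 23.04 = 48.96 → 49
  B: 242 + 0.32×(0−242) = 242 − 77.44 = 164.56 → 165
rgb(28, 49, 165) = #1C31A5.

#1C31A5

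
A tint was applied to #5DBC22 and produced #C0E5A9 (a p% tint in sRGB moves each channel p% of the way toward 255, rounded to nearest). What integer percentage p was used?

#5DBC22 is rgb(93, 188, 34); #C0E5A9 is rgb(192, 229, 169).
On the B channel (widest range): 169 ≈ 34 + (p/100)(255 − 34), so p ≈ 100×(169 − 34)/(255 − 34) = 13500/221 = 61.09.
p = 61 reproduces all three channels after rounding.

61%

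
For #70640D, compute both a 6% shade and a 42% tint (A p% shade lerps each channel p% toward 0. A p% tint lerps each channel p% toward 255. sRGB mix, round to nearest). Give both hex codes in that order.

#695E0C, #ACA573

#70640D is rgb(112, 100, 13).
6% shade:
  R: 112 + 0.06×(0−112) = 112 − 6.72 = 105.28 → 105
  G: 100 + 0.06×(0−100) = 100 − 6 = 94 → 94
  B: 13 − 0.78 = 12.22 → 12
  → #695E0C
42% tint:
  R: 112 + 0.42×(255−112) = 112 + 60.06 = 172.06 → 172
  G: 100 + 65.1 = 165.1 → 165
  B: 13 + 0.42×(255−13) = 13 + 101.64 = 114.64 → 115
  → #ACA573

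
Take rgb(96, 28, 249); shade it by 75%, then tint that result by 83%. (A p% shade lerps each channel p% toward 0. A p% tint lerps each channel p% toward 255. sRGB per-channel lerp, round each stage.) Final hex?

#d8d5de

Per channel, c → c + 0.75(0 − c):
  R: 96 − 72 = 24 → 24
  G: 28 − 21 = 7 → 7
  B: 249 − 186.75 = 62.25 → 62
After the shade: rgb(24, 7, 62) = #18073e.
Lerp each channel 83% toward 255:
  R: 24 + 0.83×(255−24) = 24 + 191.73 = 215.73 → 216
  G: 7 + 205.84 = 212.84 → 213
  B: 62 + 0.83×(255−62) = 62 + 160.19 = 222.19 → 222
rgb(216, 213, 222) = #d8d5de.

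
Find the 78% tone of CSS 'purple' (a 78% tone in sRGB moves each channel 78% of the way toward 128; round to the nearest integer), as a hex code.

#806480

CSS purple is rgb(128, 0, 128).
A 78% tone moves each channel 78% toward 128:
  R: 128 + 0 = 128 → 128
  G: 0 + 0.78×(128−0) = 0 + 99.84 = 99.84 → 100
  B: 128 + 0.78×(128−128) = 128 + 0 = 128 → 128
rgb(128, 100, 128) = #806480.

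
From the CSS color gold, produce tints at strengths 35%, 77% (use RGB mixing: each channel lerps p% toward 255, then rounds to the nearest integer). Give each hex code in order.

CSS gold is rgb(255, 215, 0).
35%: (255→255, 215 + 14 = 229→229, 0 + 89.25 = 89.25→89) → #FFE559
77%: (255→255, 215 + 30.8 = 245.8→246, 0 + 196.35 = 196.35→196) → #FFF6C4

#FFE559, #FFF6C4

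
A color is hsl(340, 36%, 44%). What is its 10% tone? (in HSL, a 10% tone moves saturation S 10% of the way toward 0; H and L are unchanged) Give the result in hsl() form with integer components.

hsl(340, 32%, 44%)

S moves 10% from 36 toward 0: 36 − 3.6 = 32.4 → 32.
H and L are unchanged.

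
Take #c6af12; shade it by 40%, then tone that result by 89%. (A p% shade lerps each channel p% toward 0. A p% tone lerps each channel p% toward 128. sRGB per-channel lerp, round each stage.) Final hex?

#7f7d73

#c6af12 is rgb(198, 175, 18).
A 40% shade moves each channel 40% toward 0:
  R: 198 + 0.4×(0−198) = 198 − 79.2 = 118.8 → 119
  G: 175 + 0.4×(0−175) = 175 − 70 = 105 → 105
  B: 18 − 7.2 = 10.8 → 11
After the shade: rgb(119, 105, 11) = #77690b.
Per channel, c → c + 0.89(128 − c):
  R: 119 + 0.89×(128−119) = 119 + 8.01 = 127.01 → 127
  G: 105 + 20.47 = 125.47 → 125
  B: 11 + 0.89×(128−11) = 11 + 104.13 = 115.13 → 115
rgb(127, 125, 115) = #7f7d73.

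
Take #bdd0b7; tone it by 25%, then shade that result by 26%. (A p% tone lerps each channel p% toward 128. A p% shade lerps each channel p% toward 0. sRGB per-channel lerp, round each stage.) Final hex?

#bdd0b7 is rgb(189, 208, 183).
A 25% tone moves each channel 25% toward 128:
  R: 189 − 15.25 = 173.75 → 174
  G: 208 + 0.25×(128−208) = 208 − 20 = 188 → 188
  B: 183 − 13.75 = 169.25 → 169
After the tone: rgb(174, 188, 169) = #aebca9.
Per channel, c → c + 0.26(0 − c):
  R: 174 + 0.26×(0−174) = 174 − 45.24 = 128.76 → 129
  G: 188 + 0.26×(0−188) = 188 − 48.88 = 139.12 → 139
  B: 169 + 0.26×(0−169) = 169 − 43.94 = 125.06 → 125
rgb(129, 139, 125) = #818b7d.

#818b7d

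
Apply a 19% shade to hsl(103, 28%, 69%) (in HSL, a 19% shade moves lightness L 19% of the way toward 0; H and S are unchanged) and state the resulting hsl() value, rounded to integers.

hsl(103, 28%, 56%)

L moves 19% from 69 toward 0: 69 − 13.11 = 55.89 → 56.
H and S are unchanged.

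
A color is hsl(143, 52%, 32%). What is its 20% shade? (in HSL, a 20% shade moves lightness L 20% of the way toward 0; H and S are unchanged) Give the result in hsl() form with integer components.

hsl(143, 52%, 26%)

L moves 20% from 32 toward 0: 32 − 6.4 = 25.6 → 26.
H and S are unchanged.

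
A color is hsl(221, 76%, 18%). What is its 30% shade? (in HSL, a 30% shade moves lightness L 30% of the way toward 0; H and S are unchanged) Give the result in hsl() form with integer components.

L moves 30% from 18 toward 0: 18 − 5.4 = 12.6 → 13.
H and S are unchanged.

hsl(221, 76%, 13%)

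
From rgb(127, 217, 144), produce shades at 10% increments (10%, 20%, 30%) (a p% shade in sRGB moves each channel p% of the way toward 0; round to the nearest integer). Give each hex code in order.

#72C382, #66AE73, #599865

10%: (127 − 12.7 = 114.3→114, 217 − 21.7 = 195.3→195, 144 − 14.4 = 129.6→130) → #72C382
20%: (127 − 25.4 = 101.6→102, 217 − 43.4 = 173.6→174, 144 − 28.8 = 115.2→115) → #66AE73
30%: (127 − 38.1 = 88.9→89, 217 − 65.1 = 151.9→152, 144 − 43.2 = 100.8→101) → #599865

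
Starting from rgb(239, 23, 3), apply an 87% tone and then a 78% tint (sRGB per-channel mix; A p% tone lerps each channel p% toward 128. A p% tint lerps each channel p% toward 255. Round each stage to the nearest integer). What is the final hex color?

#e6e0e0

An 87% tone moves each channel 87% toward 128:
  R: 239 − 96.57 = 142.43 → 142
  G: 23 + 91.35 = 114.35 → 114
  B: 3 + 0.87×(128−3) = 3 + 108.75 = 111.75 → 112
After the tone: rgb(142, 114, 112) = #8e7270.
Per channel, c → c + 0.78(255 − c):
  R: 142 + 0.78×(255−142) = 142 + 88.14 = 230.14 → 230
  G: 114 + 0.78×(255−114) = 114 + 109.98 = 223.98 → 224
  B: 112 + 111.54 = 223.54 → 224
rgb(230, 224, 224) = #e6e0e0.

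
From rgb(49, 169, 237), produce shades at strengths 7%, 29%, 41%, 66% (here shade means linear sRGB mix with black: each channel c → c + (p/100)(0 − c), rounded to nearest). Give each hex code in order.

7%: (49 − 3.43 = 45.57→46, 169 − 11.83 = 157.17→157, 237 − 16.59 = 220.41→220) → #2e9ddc
29%: (49 − 14.21 = 34.79→35, 169 − 49.01 = 119.99→120, 237 − 68.73 = 168.27→168) → #2378a8
41%: (49 − 20.09 = 28.91→29, 169 − 69.29 = 99.71→100, 237 − 97.17 = 139.83→140) → #1d648c
66%: (49 − 32.34 = 16.66→17, 169 − 111.54 = 57.46→57, 237 − 156.42 = 80.58→81) → #113951

#2e9ddc, #2378a8, #1d648c, #113951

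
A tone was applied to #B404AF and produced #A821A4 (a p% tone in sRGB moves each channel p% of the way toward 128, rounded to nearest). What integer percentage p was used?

23%

#B404AF is rgb(180, 4, 175); #A821A4 is rgb(168, 33, 164).
On the G channel (widest range): 33 ≈ 4 + (p/100)(128 − 4), so p ≈ 100×(33 − 4)/(128 − 4) = 2900/124 = 23.39.
p = 23 reproduces all three channels after rounding.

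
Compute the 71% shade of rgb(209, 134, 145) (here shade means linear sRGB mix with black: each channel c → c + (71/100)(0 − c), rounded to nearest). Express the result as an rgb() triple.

rgb(61, 39, 42)

Lerp each channel 71% toward 0:
  R: 209 + 0.71×(0−209) = 209 − 148.39 = 60.61 → 61
  G: 134 + 0.71×(0−134) = 134 − 95.14 = 38.86 → 39
  B: 145 − 102.95 = 42.05 → 42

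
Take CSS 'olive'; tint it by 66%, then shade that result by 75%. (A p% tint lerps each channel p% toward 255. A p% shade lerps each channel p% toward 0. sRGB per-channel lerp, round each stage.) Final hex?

CSS olive is rgb(128, 128, 0).
Lerp each channel 66% toward 255:
  R: 128 + 0.66×(255−128) = 128 + 83.82 = 211.82 → 212
  G: 128 + 83.82 = 211.82 → 212
  B: 0 + 0.66×(255−0) = 0 + 168.3 = 168.3 → 168
After the tint: rgb(212, 212, 168) = #d4d4a8.
Per channel, c → c + 0.75(0 − c):
  R: 212 + 0.75×(0−212) = 212 − 159 = 53 → 53
  G: 212 + 0.75×(0−212) = 212 − 159 = 53 → 53
  B: 168 + 0.75×(0−168) = 168 − 126 = 42 → 42
rgb(53, 53, 42) = #35352a.

#35352a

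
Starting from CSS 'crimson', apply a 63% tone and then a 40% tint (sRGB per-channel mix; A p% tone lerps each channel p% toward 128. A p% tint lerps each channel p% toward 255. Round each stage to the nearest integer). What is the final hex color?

CSS crimson is rgb(220, 20, 60).
A 63% tone moves each channel 63% toward 128:
  R: 220 − 57.96 = 162.04 → 162
  G: 20 + 68.04 = 88.04 → 88
  B: 60 + 42.84 = 102.84 → 103
After the tone: rgb(162, 88, 103) = #a25867.
A 40% tint moves each channel 40% toward 255:
  R: 162 + 0.4×(255−162) = 162 + 37.2 = 199.2 → 199
  G: 88 + 66.8 = 154.8 → 155
  B: 103 + 60.8 = 163.8 → 164
rgb(199, 155, 164) = #c79ba4.

#c79ba4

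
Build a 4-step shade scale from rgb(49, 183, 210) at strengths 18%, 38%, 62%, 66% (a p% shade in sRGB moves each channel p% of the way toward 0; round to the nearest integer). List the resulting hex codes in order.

18%: (49 − 8.82 = 40.18→40, 183 − 32.94 = 150.06→150, 210 − 37.8 = 172.2→172) → #2896AC
38%: (49 − 18.62 = 30.38→30, 183 − 69.54 = 113.46→113, 210 − 79.8 = 130.2→130) → #1E7182
62%: (49 − 30.38 = 18.62→19, 183 − 113.46 = 69.54→70, 210 − 130.2 = 79.8→80) → #134650
66%: (49 − 32.34 = 16.66→17, 183 − 120.78 = 62.22→62, 210 − 138.6 = 71.4→71) → #113E47

#2896AC, #1E7182, #134650, #113E47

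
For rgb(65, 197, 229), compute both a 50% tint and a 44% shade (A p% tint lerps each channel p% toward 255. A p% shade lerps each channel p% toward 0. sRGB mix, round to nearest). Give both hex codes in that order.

50% tint:
  R: 65 + 95 = 160 → 160
  G: 197 + 0.5×(255−197) = 197 + 29 = 226 → 226
  B: 229 + 13 = 242 → 242
  → #A0E2F2
44% shade:
  R: 65 − 28.6 = 36.4 → 36
  G: 197 − 86.68 = 110.32 → 110
  B: 229 + 0.44×(0−229) = 229 − 100.76 = 128.24 → 128
  → #246E80

#A0E2F2, #246E80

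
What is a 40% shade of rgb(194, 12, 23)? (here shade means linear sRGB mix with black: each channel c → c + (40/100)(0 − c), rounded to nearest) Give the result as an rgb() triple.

Per channel, c → c + 0.4(0 − c):
  R: 194 + 0.4×(0−194) = 194 − 77.6 = 116.4 → 116
  G: 12 + 0.4×(0−12) = 12 − 4.8 = 7.2 → 7
  B: 23 + 0.4×(0−23) = 23 − 9.2 = 13.8 → 14

rgb(116, 7, 14)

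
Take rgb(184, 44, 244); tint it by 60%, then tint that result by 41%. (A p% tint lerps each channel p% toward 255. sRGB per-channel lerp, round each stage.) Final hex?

#eecdfd

Per channel, c → c + 0.6(255 − c):
  R: 184 + 0.6×(255−184) = 184 + 42.6 = 226.6 → 227
  G: 44 + 0.6×(255−44) = 44 + 126.6 = 170.6 → 171
  B: 244 + 6.6 = 250.6 → 251
After the tint: rgb(227, 171, 251) = #e3abfb.
A 41% tint moves each channel 41% toward 255:
  R: 227 + 0.41×(255−227) = 227 + 11.48 = 238.48 → 238
  G: 171 + 34.44 = 205.44 → 205
  B: 251 + 1.64 = 252.64 → 253
rgb(238, 205, 253) = #eecdfd.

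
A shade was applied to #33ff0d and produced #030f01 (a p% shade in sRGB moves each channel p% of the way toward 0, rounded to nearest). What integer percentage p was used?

94%

#33ff0d is rgb(51, 255, 13); #030f01 is rgb(3, 15, 1).
On the G channel (widest range): 15 ≈ 255 + (p/100)(0 − 255), so p ≈ 100×(15 − 255)/(0 − 255) = -24000/-255 = 94.12.
p = 94 reproduces all three channels after rounding.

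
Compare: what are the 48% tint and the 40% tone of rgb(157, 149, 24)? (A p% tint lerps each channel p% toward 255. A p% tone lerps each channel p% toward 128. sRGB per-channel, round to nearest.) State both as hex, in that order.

#CCC887, #918D42

48% tint:
  R: 157 + 0.48×(255−157) = 157 + 47.04 = 204.04 → 204
  G: 149 + 50.88 = 199.88 → 200
  B: 24 + 110.88 = 134.88 → 135
  → #CCC887
40% tone:
  R: 157 + 0.4×(128−157) = 157 − 11.6 = 145.4 → 145
  G: 149 + 0.4×(128−149) = 149 − 8.4 = 140.6 → 141
  B: 24 + 41.6 = 65.6 → 66
  → #918D42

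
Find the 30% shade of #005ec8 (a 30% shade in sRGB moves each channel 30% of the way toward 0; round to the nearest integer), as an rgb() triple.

#005ec8 is rgb(0, 94, 200).
A 30% shade moves each channel 30% toward 0:
  R: 0 + 0.3×(0−0) = 0 + 0 = 0 → 0
  G: 94 + 0.3×(0−94) = 94 − 28.2 = 65.8 → 66
  B: 200 + 0.3×(0−200) = 200 − 60 = 140 → 140

rgb(0, 66, 140)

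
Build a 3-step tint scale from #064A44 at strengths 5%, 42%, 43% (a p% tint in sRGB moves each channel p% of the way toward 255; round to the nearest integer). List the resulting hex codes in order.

#12534D, #6F9693, #719894

#064A44 is rgb(6, 74, 68).
5%: (6 + 12.45 = 18.45→18, 74 + 9.05 = 83.05→83, 68 + 9.35 = 77.35→77) → #12534D
42%: (6 + 104.58 = 110.58→111, 74 + 76.02 = 150.02→150, 68 + 78.54 = 146.54→147) → #6F9693
43%: (6 + 107.07 = 113.07→113, 74 + 77.83 = 151.83→152, 68 + 80.41 = 148.41→148) → #719894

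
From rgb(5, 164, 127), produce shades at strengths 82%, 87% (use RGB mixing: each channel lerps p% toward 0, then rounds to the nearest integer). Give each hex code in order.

82%: (5 − 4.1 = 0.9→1, 164 − 134.48 = 29.52→30, 127 − 104.14 = 22.86→23) → #011E17
87%: (5 − 4.35 = 0.65→1, 164 − 142.68 = 21.32→21, 127 − 110.49 = 16.51→17) → #011511

#011E17, #011511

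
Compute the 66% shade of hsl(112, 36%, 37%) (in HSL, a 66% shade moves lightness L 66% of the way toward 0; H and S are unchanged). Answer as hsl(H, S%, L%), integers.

L moves 66% from 37 toward 0: 37 − 24.42 = 12.58 → 13.
H and S are unchanged.

hsl(112, 36%, 13%)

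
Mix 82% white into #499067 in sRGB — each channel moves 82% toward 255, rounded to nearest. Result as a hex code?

#499067 is rgb(73, 144, 103).
An 82% tint moves each channel 82% toward 255:
  R: 73 + 0.82×(255−73) = 73 + 149.24 = 222.24 → 222
  G: 144 + 91.02 = 235.02 → 235
  B: 103 + 124.64 = 227.64 → 228
rgb(222, 235, 228) = #deebe4.

#deebe4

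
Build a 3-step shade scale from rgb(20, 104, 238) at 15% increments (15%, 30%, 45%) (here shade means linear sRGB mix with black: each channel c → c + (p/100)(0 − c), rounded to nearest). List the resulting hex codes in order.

15%: (20 − 3 = 17→17, 104 − 15.6 = 88.4→88, 238 − 35.7 = 202.3→202) → #1158ca
30%: (20 − 6 = 14→14, 104 − 31.2 = 72.8→73, 238 − 71.4 = 166.6→167) → #0e49a7
45%: (20 − 9 = 11→11, 104 − 46.8 = 57.2→57, 238 − 107.1 = 130.9→131) → #0b3983

#1158ca, #0e49a7, #0b3983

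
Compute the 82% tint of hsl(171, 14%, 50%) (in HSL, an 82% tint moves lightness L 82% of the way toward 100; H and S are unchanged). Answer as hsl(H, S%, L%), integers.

L moves 82% from 50 toward 100: 50 + 41 = 91 → 91.
H and S are unchanged.

hsl(171, 14%, 91%)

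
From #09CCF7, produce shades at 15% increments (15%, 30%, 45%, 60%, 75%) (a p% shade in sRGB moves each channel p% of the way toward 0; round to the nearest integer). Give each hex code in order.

#09CCF7 is rgb(9, 204, 247).
15%: (9 − 1.35 = 7.65→8, 204 − 30.6 = 173.4→173, 247 − 37.05 = 209.95→210) → #08ADD2
30%: (9 − 2.7 = 6.3→6, 204 − 61.2 = 142.8→143, 247 − 74.1 = 172.9→173) → #068FAD
45%: (9 − 4.05 = 4.95→5, 204 − 91.8 = 112.2→112, 247 − 111.15 = 135.85→136) → #057088
60%: (9 − 5.4 = 3.6→4, 204 − 122.4 = 81.6→82, 247 − 148.2 = 98.8→99) → #045263
75%: (9 − 6.75 = 2.25→2, 204 − 153 = 51→51, 247 − 185.25 = 61.75→62) → #02333E

#08ADD2, #068FAD, #057088, #045263, #02333E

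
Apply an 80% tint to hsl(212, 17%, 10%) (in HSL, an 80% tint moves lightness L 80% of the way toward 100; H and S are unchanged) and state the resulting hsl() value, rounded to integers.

L moves 80% from 10 toward 100: 10 + 72 = 82 → 82.
H and S are unchanged.

hsl(212, 17%, 82%)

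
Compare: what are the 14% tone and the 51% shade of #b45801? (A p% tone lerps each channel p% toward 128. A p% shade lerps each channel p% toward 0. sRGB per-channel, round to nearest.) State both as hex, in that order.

#b45801 is rgb(180, 88, 1).
14% tone:
  R: 180 + 0.14×(128−180) = 180 − 7.28 = 172.72 → 173
  G: 88 + 0.14×(128−88) = 88 + 5.6 = 93.6 → 94
  B: 1 + 17.78 = 18.78 → 19
  → #ad5e13
51% shade:
  R: 180 + 0.51×(0−180) = 180 − 91.8 = 88.2 → 88
  G: 88 − 44.88 = 43.12 → 43
  B: 1 − 0.51 = 0.49 → 0
  → #582b00

#ad5e13, #582b00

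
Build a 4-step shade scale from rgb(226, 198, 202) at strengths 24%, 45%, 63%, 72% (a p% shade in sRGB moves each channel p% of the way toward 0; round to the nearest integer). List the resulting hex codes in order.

24%: (226 − 54.24 = 171.76→172, 198 − 47.52 = 150.48→150, 202 − 48.48 = 153.52→154) → #AC969A
45%: (226 − 101.7 = 124.3→124, 198 − 89.1 = 108.9→109, 202 − 90.9 = 111.1→111) → #7C6D6F
63%: (226 − 142.38 = 83.62→84, 198 − 124.74 = 73.26→73, 202 − 127.26 = 74.74→75) → #54494B
72%: (226 − 162.72 = 63.28→63, 198 − 142.56 = 55.44→55, 202 − 145.44 = 56.56→57) → #3F3739

#AC969A, #7C6D6F, #54494B, #3F3739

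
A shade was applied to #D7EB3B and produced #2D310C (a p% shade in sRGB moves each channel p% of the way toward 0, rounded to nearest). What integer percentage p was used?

#D7EB3B is rgb(215, 235, 59); #2D310C is rgb(45, 49, 12).
On the G channel (widest range): 49 ≈ 235 + (p/100)(0 − 235), so p ≈ 100×(49 − 235)/(0 − 235) = -18600/-235 = 79.15.
p = 79 reproduces all three channels after rounding.

79%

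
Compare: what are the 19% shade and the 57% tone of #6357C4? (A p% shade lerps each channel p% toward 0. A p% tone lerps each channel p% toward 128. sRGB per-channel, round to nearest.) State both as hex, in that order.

#50469F, #746E9D

#6357C4 is rgb(99, 87, 196).
19% shade:
  R: 99 + 0.19×(0−99) = 99 − 18.81 = 80.19 → 80
  G: 87 + 0.19×(0−87) = 87 − 16.53 = 70.47 → 70
  B: 196 + 0.19×(0−196) = 196 − 37.24 = 158.76 → 159
  → #50469F
57% tone:
  R: 99 + 0.57×(128−99) = 99 + 16.53 = 115.53 → 116
  G: 87 + 0.57×(128−87) = 87 + 23.37 = 110.37 → 110
  B: 196 + 0.57×(128−196) = 196 − 38.76 = 157.24 → 157
  → #746E9D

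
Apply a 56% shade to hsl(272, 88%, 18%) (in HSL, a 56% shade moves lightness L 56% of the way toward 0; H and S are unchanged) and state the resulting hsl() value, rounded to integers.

L moves 56% from 18 toward 0: 18 − 10.08 = 7.92 → 8.
H and S are unchanged.

hsl(272, 88%, 8%)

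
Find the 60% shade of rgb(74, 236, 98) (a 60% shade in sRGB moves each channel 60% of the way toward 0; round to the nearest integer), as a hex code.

Lerp each channel 60% toward 0:
  R: 74 − 44.4 = 29.6 → 30
  G: 236 + 0.6×(0−236) = 236 − 141.6 = 94.4 → 94
  B: 98 − 58.8 = 39.2 → 39
rgb(30, 94, 39) = #1e5e27.

#1e5e27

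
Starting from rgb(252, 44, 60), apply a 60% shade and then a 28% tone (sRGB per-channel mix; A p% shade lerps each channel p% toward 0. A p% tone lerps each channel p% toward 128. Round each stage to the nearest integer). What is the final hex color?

#6D3135

Per channel, c → c + 0.6(0 − c):
  R: 252 − 151.2 = 100.8 → 101
  G: 44 − 26.4 = 17.6 → 18
  B: 60 − 36 = 24 → 24
After the shade: rgb(101, 18, 24) = #651218.
Lerp each channel 28% toward 128:
  R: 101 + 0.28×(128−101) = 101 + 7.56 = 108.56 → 109
  G: 18 + 0.28×(128−18) = 18 + 30.8 = 48.8 → 49
  B: 24 + 0.28×(128−24) = 24 + 29.12 = 53.12 → 53
rgb(109, 49, 53) = #6D3135.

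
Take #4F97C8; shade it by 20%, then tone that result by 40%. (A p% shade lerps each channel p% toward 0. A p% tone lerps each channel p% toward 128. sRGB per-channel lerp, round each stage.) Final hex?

#597C93

#4F97C8 is rgb(79, 151, 200).
Per channel, c → c + 0.2(0 − c):
  R: 79 + 0.2×(0−79) = 79 − 15.8 = 63.2 → 63
  G: 151 − 30.2 = 120.8 → 121
  B: 200 + 0.2×(0−200) = 200 − 40 = 160 → 160
After the shade: rgb(63, 121, 160) = #3F79A0.
Lerp each channel 40% toward 128:
  R: 63 + 26 = 89 → 89
  G: 121 + 0.4×(128−121) = 121 + 2.8 = 123.8 → 124
  B: 160 + 0.4×(128−160) = 160 − 12.8 = 147.2 → 147
rgb(89, 124, 147) = #597C93.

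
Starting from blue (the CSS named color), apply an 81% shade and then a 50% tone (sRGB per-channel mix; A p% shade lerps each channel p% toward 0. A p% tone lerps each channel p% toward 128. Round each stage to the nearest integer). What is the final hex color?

#404058

CSS blue is rgb(0, 0, 255).
An 81% shade moves each channel 81% toward 0:
  R: 0 + 0 = 0 → 0
  G: 0 + 0.81×(0−0) = 0 + 0 = 0 → 0
  B: 255 − 206.55 = 48.45 → 48
After the shade: rgb(0, 0, 48) = #000030.
Lerp each channel 50% toward 128:
  R: 0 + 64 = 64 → 64
  G: 0 + 64 = 64 → 64
  B: 48 + 40 = 88 → 88
rgb(64, 64, 88) = #404058.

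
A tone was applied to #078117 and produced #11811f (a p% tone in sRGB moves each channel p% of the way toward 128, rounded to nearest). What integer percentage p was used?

#078117 is rgb(7, 129, 23); #11811f is rgb(17, 129, 31).
On the R channel (widest range): 17 ≈ 7 + (p/100)(128 − 7), so p ≈ 100×(17 − 7)/(128 − 7) = 1000/121 = 8.26.
p = 8 reproduces all three channels after rounding.

8%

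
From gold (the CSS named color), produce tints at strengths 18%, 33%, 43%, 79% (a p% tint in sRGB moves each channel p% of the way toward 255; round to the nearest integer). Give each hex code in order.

#FFDE2E, #FFE454, #FFE86E, #FFF7C9

CSS gold is rgb(255, 215, 0).
18%: (255→255, 215 + 7.2 = 222.2→222, 0 + 45.9 = 45.9→46) → #FFDE2E
33%: (255→255, 215 + 13.2 = 228.2→228, 0 + 84.15 = 84.15→84) → #FFE454
43%: (255→255, 215 + 17.2 = 232.2→232, 0 + 109.65 = 109.65→110) → #FFE86E
79%: (255→255, 215 + 31.6 = 246.6→247, 0 + 201.45 = 201.45→201) → #FFF7C9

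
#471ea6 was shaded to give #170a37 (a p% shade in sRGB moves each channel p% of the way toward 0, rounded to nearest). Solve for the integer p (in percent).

67%

#471ea6 is rgb(71, 30, 166); #170a37 is rgb(23, 10, 55).
On the B channel (widest range): 55 ≈ 166 + (p/100)(0 − 166), so p ≈ 100×(55 − 166)/(0 − 166) = -11100/-166 = 66.87.
p = 67 reproduces all three channels after rounding.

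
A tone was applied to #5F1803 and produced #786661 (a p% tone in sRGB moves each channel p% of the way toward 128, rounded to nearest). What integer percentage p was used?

#5F1803 is rgb(95, 24, 3); #786661 is rgb(120, 102, 97).
On the B channel (widest range): 97 ≈ 3 + (p/100)(128 − 3), so p ≈ 100×(97 − 3)/(128 − 3) = 9400/125 = 75.20.
p = 75 reproduces all three channels after rounding.

75%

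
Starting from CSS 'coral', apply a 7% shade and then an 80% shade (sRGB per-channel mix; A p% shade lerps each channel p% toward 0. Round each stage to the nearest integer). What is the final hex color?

CSS coral is rgb(255, 127, 80).
Per channel, c → c + 0.07(0 − c):
  R: 255 + 0.07×(0−255) = 255 − 17.85 = 237.15 → 237
  G: 127 + 0.07×(0−127) = 127 − 8.89 = 118.11 → 118
  B: 80 − 5.6 = 74.4 → 74
After the shade: rgb(237, 118, 74) = #ED764A.
Lerp each channel 80% toward 0:
  R: 237 − 189.6 = 47.4 → 47
  G: 118 − 94.4 = 23.6 → 24
  B: 74 + 0.8×(0−74) = 74 − 59.2 = 14.8 → 15
rgb(47, 24, 15) = #2F180F.

#2F180F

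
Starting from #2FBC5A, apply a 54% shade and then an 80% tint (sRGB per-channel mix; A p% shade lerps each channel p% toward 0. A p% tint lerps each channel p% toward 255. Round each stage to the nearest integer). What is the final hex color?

#2FBC5A is rgb(47, 188, 90).
Lerp each channel 54% toward 0:
  R: 47 − 25.38 = 21.62 → 22
  G: 188 − 101.52 = 86.48 → 86
  B: 90 + 0.54×(0−90) = 90 − 48.6 = 41.4 → 41
After the shade: rgb(22, 86, 41) = #165629.
Per channel, c → c + 0.8(255 − c):
  R: 22 + 186.4 = 208.4 → 208
  G: 86 + 135.2 = 221.2 → 221
  B: 41 + 0.8×(255−41) = 41 + 171.2 = 212.2 → 212
rgb(208, 221, 212) = #D0DDD4.

#D0DDD4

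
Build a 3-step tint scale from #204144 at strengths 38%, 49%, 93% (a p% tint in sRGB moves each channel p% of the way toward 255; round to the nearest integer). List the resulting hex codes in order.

#204144 is rgb(32, 65, 68).
38%: (32 + 84.74 = 116.74→117, 65 + 72.2 = 137.2→137, 68 + 71.06 = 139.06→139) → #75898B
49%: (32 + 109.27 = 141.27→141, 65 + 93.1 = 158.1→158, 68 + 91.63 = 159.63→160) → #8D9EA0
93%: (32 + 207.39 = 239.39→239, 65 + 176.7 = 241.7→242, 68 + 173.91 = 241.91→242) → #EFF2F2

#75898B, #8D9EA0, #EFF2F2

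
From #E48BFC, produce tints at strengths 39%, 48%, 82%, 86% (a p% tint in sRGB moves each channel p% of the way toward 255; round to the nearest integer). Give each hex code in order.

#EFB8FD, #F1C3FD, #FAEAFE, #FBEFFF

#E48BFC is rgb(228, 139, 252).
39%: (228 + 10.53 = 238.53→239, 139 + 45.24 = 184.24→184, 252 + 1.17 = 253.17→253) → #EFB8FD
48%: (228 + 12.96 = 240.96→241, 139 + 55.68 = 194.68→195, 252 + 1.44 = 253.44→253) → #F1C3FD
82%: (228 + 22.14 = 250.14→250, 139 + 95.12 = 234.12→234, 252 + 2.46 = 254.46→254) → #FAEAFE
86%: (228 + 23.22 = 251.22→251, 139 + 99.76 = 238.76→239, 252 + 2.58 = 254.58→255) → #FBEFFF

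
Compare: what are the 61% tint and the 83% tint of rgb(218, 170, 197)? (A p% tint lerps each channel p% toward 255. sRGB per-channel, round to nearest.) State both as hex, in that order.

#f1dee8, #f9f1f5

61% tint:
  R: 218 + 0.61×(255−218) = 218 + 22.57 = 240.57 → 241
  G: 170 + 0.61×(255−170) = 170 + 51.85 = 221.85 → 222
  B: 197 + 35.38 = 232.38 → 232
  → #f1dee8
83% tint:
  R: 218 + 30.71 = 248.71 → 249
  G: 170 + 0.83×(255−170) = 170 + 70.55 = 240.55 → 241
  B: 197 + 48.14 = 245.14 → 245
  → #f9f1f5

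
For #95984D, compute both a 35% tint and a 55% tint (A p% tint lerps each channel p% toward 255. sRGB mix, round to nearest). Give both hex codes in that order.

#BABC8B, #CFD1AF

#95984D is rgb(149, 152, 77).
35% tint:
  R: 149 + 0.35×(255−149) = 149 + 37.1 = 186.1 → 186
  G: 152 + 0.35×(255−152) = 152 + 36.05 = 188.05 → 188
  B: 77 + 62.3 = 139.3 → 139
  → #BABC8B
55% tint:
  R: 149 + 0.55×(255−149) = 149 + 58.3 = 207.3 → 207
  G: 152 + 56.65 = 208.65 → 209
  B: 77 + 0.55×(255−77) = 77 + 97.9 = 174.9 → 175
  → #CFD1AF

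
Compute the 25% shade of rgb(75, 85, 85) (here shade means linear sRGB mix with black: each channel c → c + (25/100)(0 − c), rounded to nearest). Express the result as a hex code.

Per channel, c → c + 0.25(0 − c):
  R: 75 + 0.25×(0−75) = 75 − 18.75 = 56.25 → 56
  G: 85 + 0.25×(0−85) = 85 − 21.25 = 63.75 → 64
  B: 85 + 0.25×(0−85) = 85 − 21.25 = 63.75 → 64
rgb(56, 64, 64) = #384040.

#384040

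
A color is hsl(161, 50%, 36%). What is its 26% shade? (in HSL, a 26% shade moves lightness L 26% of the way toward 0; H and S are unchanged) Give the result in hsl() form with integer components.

L moves 26% from 36 toward 0: 36 − 9.36 = 26.64 → 27.
H and S are unchanged.

hsl(161, 50%, 27%)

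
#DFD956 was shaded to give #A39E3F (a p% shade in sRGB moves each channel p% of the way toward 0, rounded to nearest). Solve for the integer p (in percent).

#DFD956 is rgb(223, 217, 86); #A39E3F is rgb(163, 158, 63).
On the R channel (widest range): 163 ≈ 223 + (p/100)(0 − 223), so p ≈ 100×(163 − 223)/(0 − 223) = -6000/-223 = 26.91.
p = 27 reproduces all three channels after rounding.

27%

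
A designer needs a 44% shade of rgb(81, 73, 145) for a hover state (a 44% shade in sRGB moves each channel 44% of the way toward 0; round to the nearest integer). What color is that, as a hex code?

Lerp each channel 44% toward 0:
  R: 81 + 0.44×(0−81) = 81 − 35.64 = 45.36 → 45
  G: 73 − 32.12 = 40.88 → 41
  B: 145 − 63.8 = 81.2 → 81
rgb(45, 41, 81) = #2D2951.

#2D2951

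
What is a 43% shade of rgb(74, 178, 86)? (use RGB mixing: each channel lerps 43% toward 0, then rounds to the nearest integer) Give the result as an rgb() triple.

rgb(42, 101, 49)

Lerp each channel 43% toward 0:
  R: 74 + 0.43×(0−74) = 74 − 31.82 = 42.18 → 42
  G: 178 + 0.43×(0−178) = 178 − 76.54 = 101.46 → 101
  B: 86 − 36.98 = 49.02 → 49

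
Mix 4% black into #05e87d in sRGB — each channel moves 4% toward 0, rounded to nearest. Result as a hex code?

#05e87d is rgb(5, 232, 125).
A 4% shade moves each channel 4% toward 0:
  R: 5 − 0.2 = 4.8 → 5
  G: 232 + 0.04×(0−232) = 232 − 9.28 = 222.72 → 223
  B: 125 − 5 = 120 → 120
rgb(5, 223, 120) = #05df78.

#05df78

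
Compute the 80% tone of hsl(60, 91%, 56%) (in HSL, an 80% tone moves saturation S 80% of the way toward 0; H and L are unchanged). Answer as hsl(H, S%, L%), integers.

S moves 80% from 91 toward 0: 91 − 72.8 = 18.2 → 18.
H and L are unchanged.

hsl(60, 18%, 56%)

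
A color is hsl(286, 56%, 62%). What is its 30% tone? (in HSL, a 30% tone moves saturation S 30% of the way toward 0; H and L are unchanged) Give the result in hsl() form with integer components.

hsl(286, 39%, 62%)

S moves 30% from 56 toward 0: 56 − 16.8 = 39.2 → 39.
H and L are unchanged.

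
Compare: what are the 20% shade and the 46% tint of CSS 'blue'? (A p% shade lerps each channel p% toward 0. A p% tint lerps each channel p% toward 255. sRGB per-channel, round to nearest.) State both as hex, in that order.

#0000CC, #7575FF

CSS blue is rgb(0, 0, 255).
20% shade:
  R: 0 + 0 = 0 → 0
  G: 0 + 0.2×(0−0) = 0 + 0 = 0 → 0
  B: 255 + 0.2×(0−255) = 255 − 51 = 204 → 204
  → #0000CC
46% tint:
  R: 0 + 0.46×(255−0) = 0 + 117.3 = 117.3 → 117
  G: 0 + 117.3 = 117.3 → 117
  B: 255 + 0.46×(255−255) = 255 + 0 = 255 → 255
  → #7575FF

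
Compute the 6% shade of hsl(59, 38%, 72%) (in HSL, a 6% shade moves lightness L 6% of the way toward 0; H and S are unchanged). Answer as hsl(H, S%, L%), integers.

hsl(59, 38%, 68%)

L moves 6% from 72 toward 0: 72 − 4.32 = 67.68 → 68.
H and S are unchanged.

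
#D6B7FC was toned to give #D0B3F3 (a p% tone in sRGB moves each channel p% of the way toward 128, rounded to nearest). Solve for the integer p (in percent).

#D6B7FC is rgb(214, 183, 252); #D0B3F3 is rgb(208, 179, 243).
On the B channel (widest range): 243 ≈ 252 + (p/100)(128 − 252), so p ≈ 100×(243 − 252)/(128 − 252) = -900/-124 = 7.26.
p = 7 reproduces all three channels after rounding.

7%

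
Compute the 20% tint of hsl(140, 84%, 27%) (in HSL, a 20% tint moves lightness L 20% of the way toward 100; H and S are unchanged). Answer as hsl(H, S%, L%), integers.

L moves 20% from 27 toward 100: 27 + 14.6 = 41.6 → 42.
H and S are unchanged.

hsl(140, 84%, 42%)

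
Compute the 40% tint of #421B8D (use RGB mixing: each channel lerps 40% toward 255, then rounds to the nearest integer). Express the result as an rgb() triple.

rgb(142, 118, 187)

#421B8D is rgb(66, 27, 141).
A 40% tint moves each channel 40% toward 255:
  R: 66 + 0.4×(255−66) = 66 + 75.6 = 141.6 → 142
  G: 27 + 0.4×(255−27) = 27 + 91.2 = 118.2 → 118
  B: 141 + 45.6 = 186.6 → 187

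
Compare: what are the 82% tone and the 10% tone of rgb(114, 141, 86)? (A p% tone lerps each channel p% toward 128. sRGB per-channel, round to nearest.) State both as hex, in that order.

82% tone:
  R: 114 + 0.82×(128−114) = 114 + 11.48 = 125.48 → 125
  G: 141 + 0.82×(128−141) = 141 − 10.66 = 130.34 → 130
  B: 86 + 34.44 = 120.44 → 120
  → #7D8278
10% tone:
  R: 114 + 1.4 = 115.4 → 115
  G: 141 + 0.1×(128−141) = 141 − 1.3 = 139.7 → 140
  B: 86 + 0.1×(128−86) = 86 + 4.2 = 90.2 → 90
  → #738C5A

#7D8278, #738C5A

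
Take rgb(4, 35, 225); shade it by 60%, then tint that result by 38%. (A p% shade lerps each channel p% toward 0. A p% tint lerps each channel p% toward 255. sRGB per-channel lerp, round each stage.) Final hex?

#626a99

Per channel, c → c + 0.6(0 − c):
  R: 4 − 2.4 = 1.6 → 2
  G: 35 − 21 = 14 → 14
  B: 225 + 0.6×(0−225) = 225 − 135 = 90 → 90
After the shade: rgb(2, 14, 90) = #020e5a.
Lerp each channel 38% toward 255:
  R: 2 + 96.14 = 98.14 → 98
  G: 14 + 91.58 = 105.58 → 106
  B: 90 + 62.7 = 152.7 → 153
rgb(98, 106, 153) = #626a99.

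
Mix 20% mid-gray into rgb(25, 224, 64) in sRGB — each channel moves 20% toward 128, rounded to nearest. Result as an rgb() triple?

Lerp each channel 20% toward 128:
  R: 25 + 0.2×(128−25) = 25 + 20.6 = 45.6 → 46
  G: 224 − 19.2 = 204.8 → 205
  B: 64 + 0.2×(128−64) = 64 + 12.8 = 76.8 → 77

rgb(46, 205, 77)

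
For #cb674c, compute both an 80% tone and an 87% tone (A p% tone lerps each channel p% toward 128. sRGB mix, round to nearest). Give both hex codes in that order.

#cb674c is rgb(203, 103, 76).
80% tone:
  R: 203 + 0.8×(128−203) = 203 − 60 = 143 → 143
  G: 103 + 20 = 123 → 123
  B: 76 + 0.8×(128−76) = 76 + 41.6 = 117.6 → 118
  → #8f7b76
87% tone:
  R: 203 + 0.87×(128−203) = 203 − 65.25 = 137.75 → 138
  G: 103 + 0.87×(128−103) = 103 + 21.75 = 124.75 → 125
  B: 76 + 0.87×(128−76) = 76 + 45.24 = 121.24 → 121
  → #8a7d79

#8f7b76, #8a7d79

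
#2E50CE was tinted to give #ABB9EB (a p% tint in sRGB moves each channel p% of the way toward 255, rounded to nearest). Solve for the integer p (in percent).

#2E50CE is rgb(46, 80, 206); #ABB9EB is rgb(171, 185, 235).
On the R channel (widest range): 171 ≈ 46 + (p/100)(255 − 46), so p ≈ 100×(171 − 46)/(255 − 46) = 12500/209 = 59.81.
p = 60 reproduces all three channels after rounding.

60%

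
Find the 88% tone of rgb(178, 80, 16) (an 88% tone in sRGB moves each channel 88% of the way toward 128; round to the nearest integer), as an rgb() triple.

An 88% tone moves each channel 88% toward 128:
  R: 178 + 0.88×(128−178) = 178 − 44 = 134 → 134
  G: 80 + 0.88×(128−80) = 80 + 42.24 = 122.24 → 122
  B: 16 + 98.56 = 114.56 → 115

rgb(134, 122, 115)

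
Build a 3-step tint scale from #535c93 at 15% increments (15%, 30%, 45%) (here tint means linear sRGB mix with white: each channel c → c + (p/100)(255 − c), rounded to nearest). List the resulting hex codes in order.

#535c93 is rgb(83, 92, 147).
15%: (83 + 25.8 = 108.8→109, 92 + 24.45 = 116.45→116, 147 + 16.2 = 163.2→163) → #6d74a3
30%: (83 + 51.6 = 134.6→135, 92 + 48.9 = 140.9→141, 147 + 32.4 = 179.4→179) → #878db3
45%: (83 + 77.4 = 160.4→160, 92 + 73.35 = 165.35→165, 147 + 48.6 = 195.6→196) → #a0a5c4

#6d74a3, #878db3, #a0a5c4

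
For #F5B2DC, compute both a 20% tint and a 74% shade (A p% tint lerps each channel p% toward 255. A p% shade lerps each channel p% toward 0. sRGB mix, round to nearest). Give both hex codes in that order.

#F7C1E3, #402E39

#F5B2DC is rgb(245, 178, 220).
20% tint:
  R: 245 + 2 = 247 → 247
  G: 178 + 0.2×(255−178) = 178 + 15.4 = 193.4 → 193
  B: 220 + 7 = 227 → 227
  → #F7C1E3
74% shade:
  R: 245 + 0.74×(0−245) = 245 − 181.3 = 63.7 → 64
  G: 178 + 0.74×(0−178) = 178 − 131.72 = 46.28 → 46
  B: 220 − 162.8 = 57.2 → 57
  → #402E39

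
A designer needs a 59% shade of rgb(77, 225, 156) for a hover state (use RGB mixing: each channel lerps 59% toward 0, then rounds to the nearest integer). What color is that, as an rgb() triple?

A 59% shade moves each channel 59% toward 0:
  R: 77 + 0.59×(0−77) = 77 − 45.43 = 31.57 → 32
  G: 225 + 0.59×(0−225) = 225 − 132.75 = 92.25 → 92
  B: 156 − 92.04 = 63.96 → 64

rgb(32, 92, 64)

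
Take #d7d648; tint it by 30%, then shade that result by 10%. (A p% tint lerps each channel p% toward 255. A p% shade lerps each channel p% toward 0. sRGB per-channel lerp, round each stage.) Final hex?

#cccb72

#d7d648 is rgb(215, 214, 72).
Per channel, c → c + 0.3(255 − c):
  R: 215 + 0.3×(255−215) = 215 + 12 = 227 → 227
  G: 214 + 0.3×(255−214) = 214 + 12.3 = 226.3 → 226
  B: 72 + 54.9 = 126.9 → 127
After the tint: rgb(227, 226, 127) = #e3e27f.
Per channel, c → c + 0.1(0 − c):
  R: 227 − 22.7 = 204.3 → 204
  G: 226 + 0.1×(0−226) = 226 − 22.6 = 203.4 → 203
  B: 127 + 0.1×(0−127) = 127 − 12.7 = 114.3 → 114
rgb(204, 203, 114) = #cccb72.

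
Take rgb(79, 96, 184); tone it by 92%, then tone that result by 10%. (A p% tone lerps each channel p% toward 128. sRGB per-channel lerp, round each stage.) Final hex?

Lerp each channel 92% toward 128:
  R: 79 + 0.92×(128−79) = 79 + 45.08 = 124.08 → 124
  G: 96 + 29.44 = 125.44 → 125
  B: 184 − 51.52 = 132.48 → 132
After the tone: rgb(124, 125, 132) = #7c7d84.
A 10% tone moves each channel 10% toward 128:
  R: 124 + 0.4 = 124.4 → 124
  G: 125 + 0.1×(128−125) = 125 + 0.3 = 125.3 → 125
  B: 132 − 0.4 = 131.6 → 132
rgb(124, 125, 132) = #7c7d84.

#7c7d84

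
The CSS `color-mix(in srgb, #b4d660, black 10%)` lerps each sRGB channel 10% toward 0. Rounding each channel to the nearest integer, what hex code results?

#a2c156

#b4d660 is rgb(180, 214, 96).
A 10% shade moves each channel 10% toward 0:
  R: 180 + 0.1×(0−180) = 180 − 18 = 162 → 162
  G: 214 − 21.4 = 192.6 → 193
  B: 96 + 0.1×(0−96) = 96 − 9.6 = 86.4 → 86
rgb(162, 193, 86) = #a2c156.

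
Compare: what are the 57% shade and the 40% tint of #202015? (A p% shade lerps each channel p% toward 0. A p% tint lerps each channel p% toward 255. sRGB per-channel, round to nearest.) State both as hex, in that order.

#0e0e09, #797973

#202015 is rgb(32, 32, 21).
57% shade:
  R: 32 − 18.24 = 13.76 → 14
  G: 32 − 18.24 = 13.76 → 14
  B: 21 + 0.57×(0−21) = 21 − 11.97 = 9.03 → 9
  → #0e0e09
40% tint:
  R: 32 + 0.4×(255−32) = 32 + 89.2 = 121.2 → 121
  G: 32 + 0.4×(255−32) = 32 + 89.2 = 121.2 → 121
  B: 21 + 93.6 = 114.6 → 115
  → #797973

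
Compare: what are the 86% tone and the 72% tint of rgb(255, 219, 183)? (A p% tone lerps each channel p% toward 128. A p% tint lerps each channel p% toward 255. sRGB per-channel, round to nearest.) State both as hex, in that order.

#928d88, #fff5eb

86% tone:
  R: 255 − 109.22 = 145.78 → 146
  G: 219 + 0.86×(128−219) = 219 − 78.26 = 140.74 → 141
  B: 183 + 0.86×(128−183) = 183 − 47.3 = 135.7 → 136
  → #928d88
72% tint:
  R: 255 + 0.72×(255−255) = 255 + 0 = 255 → 255
  G: 219 + 0.72×(255−219) = 219 + 25.92 = 244.92 → 245
  B: 183 + 0.72×(255−183) = 183 + 51.84 = 234.84 → 235
  → #fff5eb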